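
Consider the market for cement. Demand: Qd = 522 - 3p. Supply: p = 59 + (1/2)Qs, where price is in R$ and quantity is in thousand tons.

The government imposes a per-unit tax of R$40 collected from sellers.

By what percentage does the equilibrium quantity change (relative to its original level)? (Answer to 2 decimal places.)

Initially, 522 - 3p = 2p - 118, so 640 = 5p and p = 128, Q = 138.
Since sellers keep the price net of the tax, the effective supply curve becomes Qs = 2p - 198.
Clearing the new market: 522 - 3p = 2p - 198, so p = 144 and Q = 90.
%ΔQ = (90 − 138) / 138 × 100 = -34.78%.

-34.78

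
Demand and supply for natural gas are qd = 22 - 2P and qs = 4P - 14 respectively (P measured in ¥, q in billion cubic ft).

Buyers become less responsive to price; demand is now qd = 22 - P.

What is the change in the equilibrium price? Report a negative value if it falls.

Original equilibrium: 22 - 2P = 4P - 14 gives 36 = 6P, so P = 6 and q = 10.
The shock moves the curves to qd = 22 - P and qs = 4P - 14.
Setting them equal: 22 - P = 4P - 14 → 36 = 5P, so P = 7.2 and q = 14.8.
ΔP = 7.2 − 6 = +1.2.

+1.2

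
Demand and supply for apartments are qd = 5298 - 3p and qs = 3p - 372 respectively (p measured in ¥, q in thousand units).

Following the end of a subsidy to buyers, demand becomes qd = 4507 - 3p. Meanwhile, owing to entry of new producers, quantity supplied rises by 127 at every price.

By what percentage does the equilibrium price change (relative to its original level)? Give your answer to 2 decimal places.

-16.19

Before the shock: 5298 - 3p = 3p - 372 ⇒ 5670 = 6p ⇒ p = 945, q = 2463.
The new curves are qd = 4507 - 3p (demand) and qs = 3p - 245 (supply).
New equilibrium: 4507 - 3p = 3p - 245 ⇒ 4752 = 6p ⇒ p = 792, q = 2131.
%Δp = (792 − 945) / 945 × 100 = -16.19%.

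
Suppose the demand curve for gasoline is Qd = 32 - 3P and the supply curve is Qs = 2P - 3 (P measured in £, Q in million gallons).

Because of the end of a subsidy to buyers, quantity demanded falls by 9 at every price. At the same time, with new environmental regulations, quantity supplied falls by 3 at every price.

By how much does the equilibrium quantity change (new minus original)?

-5.4

Original equilibrium: 32 - 3P = 2P - 3 gives 35 = 5P, so P = 7 and Q = 11.
After the shift, demand is Qd = 23 - 3P and supply is Qs = 2P - 6.
Equate the new curves: 23 - 3P = 2P - 6, giving 29 = 5P, P = 5.8, Q = 5.6.
ΔQ = 5.6 − 11 = -5.4.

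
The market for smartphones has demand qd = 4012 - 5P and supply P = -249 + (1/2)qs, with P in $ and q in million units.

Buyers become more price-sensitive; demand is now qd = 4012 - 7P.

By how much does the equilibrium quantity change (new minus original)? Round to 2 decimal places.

-223.11

Original equilibrium: 4012 - 5P = 2P + 498 gives 3514 = 7P, so P = 502 and q = 1502.
After the shift, demand is qd = 4012 - 7P and supply is qs = 2P + 498.
New equilibrium: 4012 - 7P = 2P + 498 ⇒ 3514 = 9P ⇒ P = 3514/9 ≈ 390.4444, q = 11510/9 ≈ 1278.8889.
Δq = 1278.8889 − 1502 = -223.11.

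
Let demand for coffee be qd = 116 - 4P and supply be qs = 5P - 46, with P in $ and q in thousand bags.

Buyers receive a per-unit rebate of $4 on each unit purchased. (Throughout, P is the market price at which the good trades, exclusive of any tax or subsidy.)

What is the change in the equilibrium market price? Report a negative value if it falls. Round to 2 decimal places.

+1.78

Before the shock: 116 - 4P = 5P - 46 ⇒ 162 = 9P ⇒ P = 18, q = 44.
Since buyers' out-of-pocket price is the market price minus the rebate, the effective demand curve becomes qd = 132 - 4P.
Setting them equal: 132 - 4P = 5P - 46 → 178 = 9P, so P = 178/9 ≈ 19.7778 and q = 476/9 ≈ 52.8889.
ΔP = 19.7778 − 18 = +1.78.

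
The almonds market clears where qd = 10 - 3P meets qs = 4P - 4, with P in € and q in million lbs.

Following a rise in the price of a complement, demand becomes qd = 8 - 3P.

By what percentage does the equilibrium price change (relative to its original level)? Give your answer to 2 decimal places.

Solve the original market: 10 - 3P = 4P - 4, hence P = 2 and q = 4.
The new curves are qd = 8 - 3P (demand) and qs = 4P - 4 (supply).
Equate the new curves: 8 - 3P = 4P - 4, giving 12 = 7P, P = 12/7 ≈ 1.7143, q = 20/7 ≈ 2.8571.
%ΔP = (1.7143 − 2) / 2 × 100 = -14.29%.

-14.29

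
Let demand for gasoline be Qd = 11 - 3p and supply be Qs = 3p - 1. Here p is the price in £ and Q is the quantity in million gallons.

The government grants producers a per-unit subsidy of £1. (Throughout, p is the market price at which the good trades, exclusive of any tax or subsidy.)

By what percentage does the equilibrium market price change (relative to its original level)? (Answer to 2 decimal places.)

-25.00

Before the shock: 11 - 3p = 3p - 1 ⇒ 12 = 6p ⇒ p = 2, Q = 5.
Since sellers receive the price plus the subsidy, the effective supply curve becomes Qs = 3p + 2.
Clearing the new market: 11 - 3p = 3p + 2, so p = 1.5 and Q = 6.5.
%Δp = (1.5 − 2) / 2 × 100 = -25.00%.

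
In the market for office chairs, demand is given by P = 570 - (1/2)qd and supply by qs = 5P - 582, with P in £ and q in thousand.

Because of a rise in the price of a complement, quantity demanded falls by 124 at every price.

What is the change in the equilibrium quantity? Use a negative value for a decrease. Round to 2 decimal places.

-88.57

Original equilibrium: 1140 - 2P = 5P - 582 gives 1722 = 7P, so P = 246 and q = 648.
After the shift, demand is qd = 1016 - 2P and supply is qs = 5P - 582.
Equate the new curves: 1016 - 2P = 5P - 582, giving 1598 = 7P, P = 1598/7 ≈ 228.2857, q = 3916/7 ≈ 559.4286.
Δq = 559.4286 − 648 = -88.57.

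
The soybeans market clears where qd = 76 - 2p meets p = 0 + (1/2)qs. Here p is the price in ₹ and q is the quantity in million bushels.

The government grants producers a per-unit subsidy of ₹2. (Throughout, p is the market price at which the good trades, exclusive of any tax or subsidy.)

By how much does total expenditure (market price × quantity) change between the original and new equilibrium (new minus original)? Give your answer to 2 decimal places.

-2.00

Solve the original market: 76 - 2p = 2p, hence p = 19 and q = 38.
Since sellers receive the price plus the subsidy, the effective supply curve becomes qs = 2p + 4.
Setting them equal: 76 - 2p = 2p + 4 → 72 = 4p, so p = 18 and q = 40.
Expenditure moves from 19×38 = 722 to 18×40 = 720; change = -2.00.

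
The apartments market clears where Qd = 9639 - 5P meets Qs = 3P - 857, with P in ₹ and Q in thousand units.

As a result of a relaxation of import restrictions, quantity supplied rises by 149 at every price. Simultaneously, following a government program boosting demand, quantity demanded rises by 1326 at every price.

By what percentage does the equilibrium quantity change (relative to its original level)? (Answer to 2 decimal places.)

Before the shock: 9639 - 5P = 3P - 857 ⇒ 10496 = 8P ⇒ P = 1312, Q = 3079.
The shock moves the curves to Qd = 10965 - 5P and Qs = 3P - 708.
New equilibrium: 10965 - 5P = 3P - 708 ⇒ 11673 = 8P ⇒ P = 1459.125, Q = 3669.375.
%ΔQ = (3669.375 − 3079) / 3079 × 100 = +19.17%.

+19.17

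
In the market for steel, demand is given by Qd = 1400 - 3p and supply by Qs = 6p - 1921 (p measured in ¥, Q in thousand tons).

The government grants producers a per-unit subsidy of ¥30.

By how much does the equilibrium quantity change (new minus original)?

+60

Initially, 1400 - 3p = 6p - 1921, so 3321 = 9p and p = 369, Q = 293.
Since sellers receive the price plus the subsidy, the effective supply curve becomes Qs = 6p - 1741.
New equilibrium: 1400 - 3p = 6p - 1741 ⇒ 3141 = 9p ⇒ p = 349, Q = 353.
ΔQ = 353 − 293 = +60.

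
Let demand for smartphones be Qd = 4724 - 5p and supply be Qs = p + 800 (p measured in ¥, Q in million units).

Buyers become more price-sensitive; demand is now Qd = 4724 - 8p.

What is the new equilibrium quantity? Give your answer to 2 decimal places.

1236.00

Initially, 4724 - 5p = p + 800, so 3924 = 6p and p = 654, Q = 1454.
With the change applied: demand Qd = 4724 - 8p, supply Qs = p + 800.
Setting them equal: 4724 - 8p = p + 800 → 3924 = 9p, so p = 436 and Q = 1236.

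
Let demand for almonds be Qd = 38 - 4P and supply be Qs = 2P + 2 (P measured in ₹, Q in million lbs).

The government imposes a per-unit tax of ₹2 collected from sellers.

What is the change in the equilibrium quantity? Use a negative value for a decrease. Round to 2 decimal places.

-2.67

Original equilibrium: 38 - 4P = 2P + 2 gives 36 = 6P, so P = 6 and Q = 14.
Since sellers keep the price net of the tax, the effective supply curve becomes Qs = 2P - 2.
Clearing the new market: 38 - 4P = 2P - 2, so P = 20/3 ≈ 6.6667 and Q = 34/3 ≈ 11.3333.
ΔQ = 11.3333 − 14 = -2.67.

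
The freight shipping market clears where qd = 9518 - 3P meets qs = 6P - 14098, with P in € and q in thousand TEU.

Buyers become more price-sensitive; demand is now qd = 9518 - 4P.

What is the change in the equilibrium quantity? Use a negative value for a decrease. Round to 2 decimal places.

Original equilibrium: 9518 - 3P = 6P - 14098 gives 23616 = 9P, so P = 2624 and q = 1646.
With the change applied: demand qd = 9518 - 4P, supply qs = 6P - 14098.
Equate the new curves: 9518 - 4P = 6P - 14098, giving 23616 = 10P, P = 2361.6, q = 71.6.
Δq = 71.6 − 1646 = -1574.40.

-1574.40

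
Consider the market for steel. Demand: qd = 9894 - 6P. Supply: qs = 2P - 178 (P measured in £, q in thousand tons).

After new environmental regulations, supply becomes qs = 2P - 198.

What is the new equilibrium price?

Solve the original market: 9894 - 6P = 2P - 178, hence P = 1259 and q = 2340.
The shock moves the curves to qd = 9894 - 6P and qs = 2P - 198.
New equilibrium: 9894 - 6P = 2P - 198 ⇒ 10092 = 8P ⇒ P = 1261.5, q = 2325.

1261.5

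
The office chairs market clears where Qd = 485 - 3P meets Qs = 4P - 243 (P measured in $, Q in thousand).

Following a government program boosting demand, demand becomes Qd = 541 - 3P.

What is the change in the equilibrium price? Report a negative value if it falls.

Original equilibrium: 485 - 3P = 4P - 243 gives 728 = 7P, so P = 104 and Q = 173.
After the shift, demand is Qd = 541 - 3P and supply is Qs = 4P - 243.
Equate the new curves: 541 - 3P = 4P - 243, giving 784 = 7P, P = 112, Q = 205.
ΔP = 112 − 104 = +8.

+8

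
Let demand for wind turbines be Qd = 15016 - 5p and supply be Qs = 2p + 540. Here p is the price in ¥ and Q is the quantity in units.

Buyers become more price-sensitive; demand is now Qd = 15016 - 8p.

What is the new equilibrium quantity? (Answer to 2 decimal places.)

3435.20

Before the shock: 15016 - 5p = 2p + 540 ⇒ 14476 = 7p ⇒ p = 2068, Q = 4676.
The shock moves the curves to Qd = 15016 - 8p and Qs = 2p + 540.
Equate the new curves: 15016 - 8p = 2p + 540, giving 14476 = 10p, p = 1447.6, Q = 3435.2.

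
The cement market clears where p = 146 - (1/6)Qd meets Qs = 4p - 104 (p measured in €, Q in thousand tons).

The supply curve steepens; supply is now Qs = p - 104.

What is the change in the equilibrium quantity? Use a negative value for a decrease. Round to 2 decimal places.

Before the shock: 876 - 6p = 4p - 104 ⇒ 980 = 10p ⇒ p = 98, Q = 288.
With the change applied: demand Qd = 876 - 6p, supply Qs = p - 104.
Setting them equal: 876 - 6p = p - 104 → 980 = 7p, so p = 140 and Q = 36.
ΔQ = 36 − 288 = -252.00.

-252.00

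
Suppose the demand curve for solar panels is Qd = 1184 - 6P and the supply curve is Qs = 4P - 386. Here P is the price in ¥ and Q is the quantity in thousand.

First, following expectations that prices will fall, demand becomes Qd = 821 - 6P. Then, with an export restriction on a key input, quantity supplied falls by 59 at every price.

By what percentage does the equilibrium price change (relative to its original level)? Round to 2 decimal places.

-19.36

Original equilibrium: 1184 - 6P = 4P - 386 gives 1570 = 10P, so P = 157 and Q = 242.
With the change applied: demand Qd = 821 - 6P, supply Qs = 4P - 445.
Setting them equal: 821 - 6P = 4P - 445 → 1266 = 10P, so P = 126.6 and Q = 61.4.
%ΔP = (126.6 − 157) / 157 × 100 = -19.36%.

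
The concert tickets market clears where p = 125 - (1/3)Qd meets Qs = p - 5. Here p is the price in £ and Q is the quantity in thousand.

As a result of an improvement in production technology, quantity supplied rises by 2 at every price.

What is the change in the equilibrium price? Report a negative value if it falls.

-0.5

Before the shock: 375 - 3p = p - 5 ⇒ 380 = 4p ⇒ p = 95, Q = 90.
The new curves are Qd = 375 - 3p (demand) and Qs = p - 3 (supply).
New equilibrium: 375 - 3p = p - 3 ⇒ 378 = 4p ⇒ p = 94.5, Q = 91.5.
Δp = 94.5 − 95 = -0.5.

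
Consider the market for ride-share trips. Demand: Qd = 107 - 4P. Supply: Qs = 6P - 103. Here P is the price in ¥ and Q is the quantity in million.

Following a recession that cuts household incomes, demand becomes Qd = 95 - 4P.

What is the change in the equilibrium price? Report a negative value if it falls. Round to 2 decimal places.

Solve the original market: 107 - 4P = 6P - 103, hence P = 21 and Q = 23.
With the change applied: demand Qd = 95 - 4P, supply Qs = 6P - 103.
Equate the new curves: 95 - 4P = 6P - 103, giving 198 = 10P, P = 19.8, Q = 15.8.
ΔP = 19.8 − 21 = -1.20.

-1.20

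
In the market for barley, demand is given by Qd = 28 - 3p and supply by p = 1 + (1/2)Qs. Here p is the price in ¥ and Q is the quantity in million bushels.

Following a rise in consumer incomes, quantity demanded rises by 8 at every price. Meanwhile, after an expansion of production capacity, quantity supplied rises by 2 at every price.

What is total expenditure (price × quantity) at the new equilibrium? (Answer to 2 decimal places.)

103.68

Original equilibrium: 28 - 3p = 2p - 2 gives 30 = 5p, so p = 6 and Q = 10.
The new curves are Qd = 36 - 3p (demand) and Qs = 2p (supply).
New equilibrium: 36 - 3p = 2p ⇒ 36 = 5p ⇒ p = 7.2, Q = 14.4.
New expenditure = 7.2 × 14.4 = 103.68.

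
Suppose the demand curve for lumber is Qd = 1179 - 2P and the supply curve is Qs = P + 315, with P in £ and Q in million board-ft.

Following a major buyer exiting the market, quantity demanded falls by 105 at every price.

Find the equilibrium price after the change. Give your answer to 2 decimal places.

Initially, 1179 - 2P = P + 315, so 864 = 3P and P = 288, Q = 603.
The shock moves the curves to Qd = 1074 - 2P and Qs = P + 315.
Clearing the new market: 1074 - 2P = P + 315, so P = 253 and Q = 568.

253.00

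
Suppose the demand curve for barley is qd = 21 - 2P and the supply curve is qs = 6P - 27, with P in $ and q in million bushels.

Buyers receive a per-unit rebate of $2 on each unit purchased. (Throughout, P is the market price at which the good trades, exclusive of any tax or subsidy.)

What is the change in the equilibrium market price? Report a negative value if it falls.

Solve the original market: 21 - 2P = 6P - 27, hence P = 6 and q = 9.
Since buyers' out-of-pocket price is the market price minus the rebate, the effective demand curve becomes qd = 25 - 2P.
Clearing the new market: 25 - 2P = 6P - 27, so P = 6.5 and q = 12.
ΔP = 6.5 − 6 = +0.5.

+0.5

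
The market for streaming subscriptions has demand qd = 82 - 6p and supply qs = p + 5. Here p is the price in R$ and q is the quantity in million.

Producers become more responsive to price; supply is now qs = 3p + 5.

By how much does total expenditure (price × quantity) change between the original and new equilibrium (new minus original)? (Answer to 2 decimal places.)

Original equilibrium: 82 - 6p = p + 5 gives 77 = 7p, so p = 11 and q = 16.
The shock moves the curves to qd = 82 - 6p and qs = 3p + 5.
Clearing the new market: 82 - 6p = 3p + 5, so p = 77/9 ≈ 8.5556 and q = 92/3 ≈ 30.6667.
Expenditure moves from 11×16 = 176 to 8.5556×30.6667 = 262.3704; change = +86.37.

+86.37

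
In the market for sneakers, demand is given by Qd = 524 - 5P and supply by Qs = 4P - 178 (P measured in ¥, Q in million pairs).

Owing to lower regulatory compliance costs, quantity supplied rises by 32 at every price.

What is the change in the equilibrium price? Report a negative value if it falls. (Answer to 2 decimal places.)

-3.56

Initially, 524 - 5P = 4P - 178, so 702 = 9P and P = 78, Q = 134.
The new curves are Qd = 524 - 5P (demand) and Qs = 4P - 146 (supply).
Setting them equal: 524 - 5P = 4P - 146 → 670 = 9P, so P = 670/9 ≈ 74.4444 and Q = 1366/9 ≈ 151.7778.
ΔP = 74.4444 − 78 = -3.56.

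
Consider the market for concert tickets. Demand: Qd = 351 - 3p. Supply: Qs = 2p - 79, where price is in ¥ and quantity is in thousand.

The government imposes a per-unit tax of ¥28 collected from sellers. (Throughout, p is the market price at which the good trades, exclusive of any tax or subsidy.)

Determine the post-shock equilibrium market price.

Initially, 351 - 3p = 2p - 79, so 430 = 5p and p = 86, Q = 93.
Since sellers keep the price net of the tax, the effective supply curve becomes Qs = 2p - 135.
New equilibrium: 351 - 3p = 2p - 135 ⇒ 486 = 5p ⇒ p = 97.2, Q = 59.4.

97.2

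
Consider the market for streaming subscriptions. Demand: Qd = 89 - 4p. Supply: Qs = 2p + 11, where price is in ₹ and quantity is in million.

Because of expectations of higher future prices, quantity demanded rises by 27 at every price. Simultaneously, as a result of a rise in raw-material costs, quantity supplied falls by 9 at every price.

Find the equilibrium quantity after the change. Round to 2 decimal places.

Before the shock: 89 - 4p = 2p + 11 ⇒ 78 = 6p ⇒ p = 13, Q = 37.
The new curves are Qd = 116 - 4p (demand) and Qs = 2p + 2 (supply).
Setting them equal: 116 - 4p = 2p + 2 → 114 = 6p, so p = 19 and Q = 40.

40.00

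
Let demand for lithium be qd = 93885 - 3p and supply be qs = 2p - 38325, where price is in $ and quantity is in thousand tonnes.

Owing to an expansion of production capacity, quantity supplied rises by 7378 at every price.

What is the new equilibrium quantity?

18985.8

Original equilibrium: 93885 - 3p = 2p - 38325 gives 132210 = 5p, so p = 26442 and q = 14559.
The shock moves the curves to qd = 93885 - 3p and qs = 2p - 30947.
Equate the new curves: 93885 - 3p = 2p - 30947, giving 124832 = 5p, p = 24966.4, q = 18985.8.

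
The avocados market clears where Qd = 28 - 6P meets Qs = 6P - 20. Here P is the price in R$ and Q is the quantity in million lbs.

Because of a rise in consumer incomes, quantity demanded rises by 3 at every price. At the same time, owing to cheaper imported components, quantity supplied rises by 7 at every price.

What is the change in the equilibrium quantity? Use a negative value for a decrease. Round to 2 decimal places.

Solve the original market: 28 - 6P = 6P - 20, hence P = 4 and Q = 4.
The shock moves the curves to Qd = 31 - 6P and Qs = 6P - 13.
Equate the new curves: 31 - 6P = 6P - 13, giving 44 = 12P, P = 11/3 ≈ 3.6667, Q = 9.
ΔQ = 9 − 4 = +5.00.

+5.00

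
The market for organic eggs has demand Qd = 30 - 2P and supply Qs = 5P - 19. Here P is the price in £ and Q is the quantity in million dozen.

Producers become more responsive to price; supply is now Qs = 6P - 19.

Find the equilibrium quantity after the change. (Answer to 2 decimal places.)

17.75

Solve the original market: 30 - 2P = 5P - 19, hence P = 7 and Q = 16.
The new curves are Qd = 30 - 2P (demand) and Qs = 6P - 19 (supply).
Setting them equal: 30 - 2P = 6P - 19 → 49 = 8P, so P = 6.125 and Q = 17.75.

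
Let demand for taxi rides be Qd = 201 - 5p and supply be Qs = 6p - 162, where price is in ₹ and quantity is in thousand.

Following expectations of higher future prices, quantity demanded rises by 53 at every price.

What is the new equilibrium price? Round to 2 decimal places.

Solve the original market: 201 - 5p = 6p - 162, hence p = 33 and Q = 36.
With the change applied: demand Qd = 254 - 5p, supply Qs = 6p - 162.
Setting them equal: 254 - 5p = 6p - 162 → 416 = 11p, so p = 416/11 ≈ 37.8182 and Q = 714/11 ≈ 64.9091.

37.82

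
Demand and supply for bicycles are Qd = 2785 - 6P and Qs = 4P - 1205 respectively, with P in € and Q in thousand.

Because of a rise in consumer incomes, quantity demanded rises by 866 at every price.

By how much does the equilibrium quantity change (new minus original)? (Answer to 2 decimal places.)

+346.40

Initially, 2785 - 6P = 4P - 1205, so 3990 = 10P and P = 399, Q = 391.
With the change applied: demand Qd = 3651 - 6P, supply Qs = 4P - 1205.
Equate the new curves: 3651 - 6P = 4P - 1205, giving 4856 = 10P, P = 485.6, Q = 737.4.
ΔQ = 737.4 − 391 = +346.40.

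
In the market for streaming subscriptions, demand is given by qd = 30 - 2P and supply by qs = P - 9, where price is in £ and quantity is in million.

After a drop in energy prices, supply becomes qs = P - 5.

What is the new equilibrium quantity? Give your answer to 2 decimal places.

6.67

Solve the original market: 30 - 2P = P - 9, hence P = 13 and q = 4.
After the shift, demand is qd = 30 - 2P and supply is qs = P - 5.
Clearing the new market: 30 - 2P = P - 5, so P = 35/3 ≈ 11.6667 and q = 20/3 ≈ 6.6667.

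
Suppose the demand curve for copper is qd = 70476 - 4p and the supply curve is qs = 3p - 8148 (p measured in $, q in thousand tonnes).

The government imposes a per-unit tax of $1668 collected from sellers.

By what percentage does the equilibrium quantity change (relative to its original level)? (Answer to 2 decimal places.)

Before the shock: 70476 - 4p = 3p - 8148 ⇒ 78624 = 7p ⇒ p = 11232, q = 25548.
Since sellers keep the price net of the tax, the effective supply curve becomes qs = 3p - 13152.
Equate the new curves: 70476 - 4p = 3p - 13152, giving 83628 = 7p, p = 83628/7 ≈ 11946.8571, q = 158820/7 ≈ 22688.5714.
%Δq = (22688.5714 − 25548) / 25548 × 100 = -11.19%.

-11.19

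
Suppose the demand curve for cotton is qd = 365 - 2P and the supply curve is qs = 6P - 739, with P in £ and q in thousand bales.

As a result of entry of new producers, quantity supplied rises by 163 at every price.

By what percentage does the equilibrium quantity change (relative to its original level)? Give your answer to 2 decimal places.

Solve the original market: 365 - 2P = 6P - 739, hence P = 138 and q = 89.
The shock moves the curves to qd = 365 - 2P and qs = 6P - 576.
Equate the new curves: 365 - 2P = 6P - 576, giving 941 = 8P, P = 117.625, q = 129.75.
%Δq = (129.75 − 89) / 89 × 100 = +45.79%.

+45.79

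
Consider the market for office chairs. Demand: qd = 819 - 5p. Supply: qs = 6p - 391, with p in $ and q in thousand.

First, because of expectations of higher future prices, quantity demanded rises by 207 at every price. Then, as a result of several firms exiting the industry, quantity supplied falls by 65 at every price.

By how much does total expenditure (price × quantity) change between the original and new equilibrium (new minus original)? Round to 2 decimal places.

+17882.99

Initially, 819 - 5p = 6p - 391, so 1210 = 11p and p = 110, q = 269.
With the change applied: demand qd = 1026 - 5p, supply qs = 6p - 456.
Setting them equal: 1026 - 5p = 6p - 456 → 1482 = 11p, so p = 1482/11 ≈ 134.7273 and q = 3876/11 ≈ 352.3636.
Expenditure moves from 110×269 = 29590 to 134.7273×352.3636 = 47472.9917; change = +17882.99.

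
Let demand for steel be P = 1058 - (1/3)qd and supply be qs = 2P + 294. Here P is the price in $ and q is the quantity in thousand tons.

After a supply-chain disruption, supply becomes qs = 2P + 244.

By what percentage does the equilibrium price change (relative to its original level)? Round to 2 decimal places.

+1.74

Initially, 3174 - 3P = 2P + 294, so 2880 = 5P and P = 576, q = 1446.
With the change applied: demand qd = 3174 - 3P, supply qs = 2P + 244.
Setting them equal: 3174 - 3P = 2P + 244 → 2930 = 5P, so P = 586 and q = 1416.
%ΔP = (586 − 576) / 576 × 100 = +1.74%.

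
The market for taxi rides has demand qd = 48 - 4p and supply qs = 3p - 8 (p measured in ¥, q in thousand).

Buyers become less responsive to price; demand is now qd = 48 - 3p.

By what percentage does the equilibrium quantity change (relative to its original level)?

+25

Original equilibrium: 48 - 4p = 3p - 8 gives 56 = 7p, so p = 8 and q = 16.
The new curves are qd = 48 - 3p (demand) and qs = 3p - 8 (supply).
New equilibrium: 48 - 3p = 3p - 8 ⇒ 56 = 6p ⇒ p = 28/3 ≈ 9.3333, q = 20.
%Δq = (20 − 16) / 16 × 100 = +25%.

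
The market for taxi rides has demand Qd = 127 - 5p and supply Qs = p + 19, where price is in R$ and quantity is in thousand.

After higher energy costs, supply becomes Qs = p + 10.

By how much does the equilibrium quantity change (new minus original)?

-7.5

Solve the original market: 127 - 5p = p + 19, hence p = 18 and Q = 37.
The shock moves the curves to Qd = 127 - 5p and Qs = p + 10.
Setting them equal: 127 - 5p = p + 10 → 117 = 6p, so p = 19.5 and Q = 29.5.
ΔQ = 29.5 − 37 = -7.5.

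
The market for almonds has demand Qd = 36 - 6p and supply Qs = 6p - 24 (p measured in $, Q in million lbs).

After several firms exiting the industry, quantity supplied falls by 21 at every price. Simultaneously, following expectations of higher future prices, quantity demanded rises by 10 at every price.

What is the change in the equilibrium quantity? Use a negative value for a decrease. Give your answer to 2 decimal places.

Initially, 36 - 6p = 6p - 24, so 60 = 12p and p = 5, Q = 6.
The new curves are Qd = 46 - 6p (demand) and Qs = 6p - 45 (supply).
New equilibrium: 46 - 6p = 6p - 45 ⇒ 91 = 12p ⇒ p = 91/12 ≈ 7.5833, Q = 0.5.
ΔQ = 0.5 − 6 = -5.50.

-5.50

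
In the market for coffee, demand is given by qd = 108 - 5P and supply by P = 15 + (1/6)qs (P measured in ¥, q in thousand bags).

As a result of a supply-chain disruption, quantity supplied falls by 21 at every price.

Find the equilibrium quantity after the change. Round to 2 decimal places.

Before the shock: 108 - 5P = 6P - 90 ⇒ 198 = 11P ⇒ P = 18, q = 18.
The shock moves the curves to qd = 108 - 5P and qs = 6P - 111.
New equilibrium: 108 - 5P = 6P - 111 ⇒ 219 = 11P ⇒ P = 219/11 ≈ 19.9091, q = 93/11 ≈ 8.4545.

8.45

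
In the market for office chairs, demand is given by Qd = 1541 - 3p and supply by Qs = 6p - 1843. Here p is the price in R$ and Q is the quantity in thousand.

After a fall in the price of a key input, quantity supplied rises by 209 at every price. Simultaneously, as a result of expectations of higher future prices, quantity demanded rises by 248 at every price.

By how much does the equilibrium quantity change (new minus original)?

Initially, 1541 - 3p = 6p - 1843, so 3384 = 9p and p = 376, Q = 413.
The shock moves the curves to Qd = 1789 - 3p and Qs = 6p - 1634.
Equate the new curves: 1789 - 3p = 6p - 1634, giving 3423 = 9p, p = 1141/3 ≈ 380.3333, Q = 648.
ΔQ = 648 − 413 = +235.

+235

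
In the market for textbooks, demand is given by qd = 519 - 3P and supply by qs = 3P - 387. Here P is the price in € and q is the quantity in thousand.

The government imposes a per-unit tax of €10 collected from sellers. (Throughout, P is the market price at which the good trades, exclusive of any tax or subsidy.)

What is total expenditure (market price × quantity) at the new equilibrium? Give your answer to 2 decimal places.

7956.00

Original equilibrium: 519 - 3P = 3P - 387 gives 906 = 6P, so P = 151 and q = 66.
Since sellers keep the price net of the tax, the effective supply curve becomes qs = 3P - 417.
Clearing the new market: 519 - 3P = 3P - 417, so P = 156 and q = 51.
New expenditure = 156 × 51 = 7956.00.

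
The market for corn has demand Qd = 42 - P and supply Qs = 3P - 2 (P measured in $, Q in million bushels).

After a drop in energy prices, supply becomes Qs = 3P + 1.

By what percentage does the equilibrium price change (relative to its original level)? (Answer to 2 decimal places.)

-6.82

Solve the original market: 42 - P = 3P - 2, hence P = 11 and Q = 31.
The new curves are Qd = 42 - P (demand) and Qs = 3P + 1 (supply).
Equate the new curves: 42 - P = 3P + 1, giving 41 = 4P, P = 10.25, Q = 31.75.
%ΔP = (10.25 − 11) / 11 × 100 = -6.82%.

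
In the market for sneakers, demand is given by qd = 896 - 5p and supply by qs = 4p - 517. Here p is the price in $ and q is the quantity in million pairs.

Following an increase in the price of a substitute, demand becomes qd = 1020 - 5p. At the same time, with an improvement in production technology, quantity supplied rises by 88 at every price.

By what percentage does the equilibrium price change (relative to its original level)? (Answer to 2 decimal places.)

+2.55

Initially, 896 - 5p = 4p - 517, so 1413 = 9p and p = 157, q = 111.
The shock moves the curves to qd = 1020 - 5p and qs = 4p - 429.
New equilibrium: 1020 - 5p = 4p - 429 ⇒ 1449 = 9p ⇒ p = 161, q = 215.
%Δp = (161 − 157) / 157 × 100 = +2.55%.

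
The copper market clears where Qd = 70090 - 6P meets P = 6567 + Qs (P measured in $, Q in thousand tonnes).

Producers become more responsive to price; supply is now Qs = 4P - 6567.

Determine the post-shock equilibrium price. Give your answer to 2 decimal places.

Original equilibrium: 70090 - 6P = P - 6567 gives 76657 = 7P, so P = 10951 and Q = 4384.
With the change applied: demand Qd = 70090 - 6P, supply Qs = 4P - 6567.
New equilibrium: 70090 - 6P = 4P - 6567 ⇒ 76657 = 10P ⇒ P = 7665.7, Q = 24095.8.

7665.70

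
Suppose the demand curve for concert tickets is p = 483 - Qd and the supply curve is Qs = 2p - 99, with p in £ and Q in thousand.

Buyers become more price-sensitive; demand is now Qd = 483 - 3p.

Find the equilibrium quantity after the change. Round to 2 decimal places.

Initially, 483 - p = 2p - 99, so 582 = 3p and p = 194, Q = 289.
With the change applied: demand Qd = 483 - 3p, supply Qs = 2p - 99.
Setting them equal: 483 - 3p = 2p - 99 → 582 = 5p, so p = 116.4 and Q = 133.8.

133.80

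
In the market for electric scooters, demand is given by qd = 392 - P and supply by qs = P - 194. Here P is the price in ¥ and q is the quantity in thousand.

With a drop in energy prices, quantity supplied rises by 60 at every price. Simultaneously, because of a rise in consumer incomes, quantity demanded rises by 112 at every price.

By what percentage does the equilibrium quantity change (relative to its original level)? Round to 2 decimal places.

+86.87

Solve the original market: 392 - P = P - 194, hence P = 293 and q = 99.
With the change applied: demand qd = 504 - P, supply qs = P - 134.
Setting them equal: 504 - P = P - 134 → 638 = 2P, so P = 319 and q = 185.
%Δq = (185 − 99) / 99 × 100 = +86.87%.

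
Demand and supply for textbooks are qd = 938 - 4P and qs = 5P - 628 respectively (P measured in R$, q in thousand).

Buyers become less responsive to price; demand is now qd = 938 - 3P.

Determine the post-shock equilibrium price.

195.75

Before the shock: 938 - 4P = 5P - 628 ⇒ 1566 = 9P ⇒ P = 174, q = 242.
After the shift, demand is qd = 938 - 3P and supply is qs = 5P - 628.
Clearing the new market: 938 - 3P = 5P - 628, so P = 195.75 and q = 350.75.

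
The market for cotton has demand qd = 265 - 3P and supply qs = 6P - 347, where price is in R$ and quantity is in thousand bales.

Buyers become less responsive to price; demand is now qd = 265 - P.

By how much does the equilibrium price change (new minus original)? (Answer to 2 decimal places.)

Solve the original market: 265 - 3P = 6P - 347, hence P = 68 and q = 61.
With the change applied: demand qd = 265 - P, supply qs = 6P - 347.
Setting them equal: 265 - P = 6P - 347 → 612 = 7P, so P = 612/7 ≈ 87.4286 and q = 1243/7 ≈ 177.5714.
ΔP = 87.4286 − 68 = +19.43.

+19.43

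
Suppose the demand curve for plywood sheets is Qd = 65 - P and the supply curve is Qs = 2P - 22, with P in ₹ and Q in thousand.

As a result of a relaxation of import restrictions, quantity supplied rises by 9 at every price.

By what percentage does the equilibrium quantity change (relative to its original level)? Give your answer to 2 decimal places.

+8.33

Solve the original market: 65 - P = 2P - 22, hence P = 29 and Q = 36.
After the shift, demand is Qd = 65 - P and supply is Qs = 2P - 13.
New equilibrium: 65 - P = 2P - 13 ⇒ 78 = 3P ⇒ P = 26, Q = 39.
%ΔQ = (39 − 36) / 36 × 100 = +8.33%.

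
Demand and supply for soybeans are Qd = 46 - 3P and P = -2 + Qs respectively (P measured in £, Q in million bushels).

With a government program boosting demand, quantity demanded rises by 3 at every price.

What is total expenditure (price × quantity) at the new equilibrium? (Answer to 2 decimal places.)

161.56

Initially, 46 - 3P = P + 2, so 44 = 4P and P = 11, Q = 13.
The shock moves the curves to Qd = 49 - 3P and Qs = P + 2.
New equilibrium: 49 - 3P = P + 2 ⇒ 47 = 4P ⇒ P = 11.75, Q = 13.75.
New expenditure = 11.75 × 13.75 = 161.56.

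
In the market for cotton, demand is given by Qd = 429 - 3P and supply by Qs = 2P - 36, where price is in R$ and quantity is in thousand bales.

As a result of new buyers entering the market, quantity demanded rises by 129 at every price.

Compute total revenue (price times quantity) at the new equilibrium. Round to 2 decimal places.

Solve the original market: 429 - 3P = 2P - 36, hence P = 93 and Q = 150.
With the change applied: demand Qd = 558 - 3P, supply Qs = 2P - 36.
Clearing the new market: 558 - 3P = 2P - 36, so P = 118.8 and Q = 201.6.
New expenditure = 118.8 × 201.6 = 23950.08.

23950.08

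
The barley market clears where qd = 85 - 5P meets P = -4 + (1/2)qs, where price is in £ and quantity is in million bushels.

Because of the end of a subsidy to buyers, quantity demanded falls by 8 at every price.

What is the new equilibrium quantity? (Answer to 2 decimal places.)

Solve the original market: 85 - 5P = 2P + 8, hence P = 11 and q = 30.
After the shift, demand is qd = 77 - 5P and supply is qs = 2P + 8.
New equilibrium: 77 - 5P = 2P + 8 ⇒ 69 = 7P ⇒ P = 69/7 ≈ 9.8571, q = 194/7 ≈ 27.7143.

27.71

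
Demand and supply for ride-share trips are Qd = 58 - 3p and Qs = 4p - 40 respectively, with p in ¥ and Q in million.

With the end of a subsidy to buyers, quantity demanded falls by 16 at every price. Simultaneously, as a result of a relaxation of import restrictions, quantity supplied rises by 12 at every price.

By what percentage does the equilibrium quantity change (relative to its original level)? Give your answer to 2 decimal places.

-25.00

Solve the original market: 58 - 3p = 4p - 40, hence p = 14 and Q = 16.
After the shift, demand is Qd = 42 - 3p and supply is Qs = 4p - 28.
Setting them equal: 42 - 3p = 4p - 28 → 70 = 7p, so p = 10 and Q = 12.
%ΔQ = (12 − 16) / 16 × 100 = -25.00%.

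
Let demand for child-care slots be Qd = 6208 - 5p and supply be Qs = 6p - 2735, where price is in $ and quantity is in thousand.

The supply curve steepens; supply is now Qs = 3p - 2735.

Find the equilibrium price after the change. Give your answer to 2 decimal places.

Original equilibrium: 6208 - 5p = 6p - 2735 gives 8943 = 11p, so p = 813 and Q = 2143.
The shock moves the curves to Qd = 6208 - 5p and Qs = 3p - 2735.
Setting them equal: 6208 - 5p = 3p - 2735 → 8943 = 8p, so p = 1117.875 and Q = 618.625.

1117.88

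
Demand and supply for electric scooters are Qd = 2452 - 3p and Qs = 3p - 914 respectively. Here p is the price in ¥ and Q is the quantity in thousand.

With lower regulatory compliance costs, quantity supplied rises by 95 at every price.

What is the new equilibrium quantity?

Solve the original market: 2452 - 3p = 3p - 914, hence p = 561 and Q = 769.
The new curves are Qd = 2452 - 3p (demand) and Qs = 3p - 819 (supply).
Setting them equal: 2452 - 3p = 3p - 819 → 3271 = 6p, so p = 3271/6 ≈ 545.1667 and Q = 816.5.

816.5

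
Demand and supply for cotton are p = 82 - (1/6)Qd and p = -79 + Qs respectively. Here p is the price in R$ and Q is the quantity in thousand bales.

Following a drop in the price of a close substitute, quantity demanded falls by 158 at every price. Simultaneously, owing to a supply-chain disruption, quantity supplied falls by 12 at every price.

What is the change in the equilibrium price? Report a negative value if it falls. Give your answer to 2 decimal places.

-20.86

Initially, 492 - 6p = p + 79, so 413 = 7p and p = 59, Q = 138.
The shock moves the curves to Qd = 334 - 6p and Qs = p + 67.
Setting them equal: 334 - 6p = p + 67 → 267 = 7p, so p = 267/7 ≈ 38.1429 and Q = 736/7 ≈ 105.1429.
Δp = 38.1429 − 59 = -20.86.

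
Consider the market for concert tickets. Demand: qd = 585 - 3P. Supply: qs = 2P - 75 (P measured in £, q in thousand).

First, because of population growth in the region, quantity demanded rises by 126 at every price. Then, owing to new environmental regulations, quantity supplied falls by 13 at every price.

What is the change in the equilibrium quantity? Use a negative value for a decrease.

+42.6

Solve the original market: 585 - 3P = 2P - 75, hence P = 132 and q = 189.
The shock moves the curves to qd = 711 - 3P and qs = 2P - 88.
Equate the new curves: 711 - 3P = 2P - 88, giving 799 = 5P, P = 159.8, q = 231.6.
Δq = 231.6 − 189 = +42.6.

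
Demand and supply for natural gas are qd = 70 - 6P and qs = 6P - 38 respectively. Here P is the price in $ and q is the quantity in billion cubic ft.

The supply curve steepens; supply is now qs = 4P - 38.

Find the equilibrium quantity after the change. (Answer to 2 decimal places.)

5.20

Solve the original market: 70 - 6P = 6P - 38, hence P = 9 and q = 16.
After the shift, demand is qd = 70 - 6P and supply is qs = 4P - 38.
Equate the new curves: 70 - 6P = 4P - 38, giving 108 = 10P, P = 10.8, q = 5.2.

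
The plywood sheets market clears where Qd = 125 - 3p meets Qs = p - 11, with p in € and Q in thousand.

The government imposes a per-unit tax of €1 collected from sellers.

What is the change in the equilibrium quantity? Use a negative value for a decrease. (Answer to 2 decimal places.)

-0.75

Before the shock: 125 - 3p = p - 11 ⇒ 136 = 4p ⇒ p = 34, Q = 23.
Since sellers keep the price net of the tax, the effective supply curve becomes Qs = p - 12.
Equate the new curves: 125 - 3p = p - 12, giving 137 = 4p, p = 34.25, Q = 22.25.
ΔQ = 22.25 − 23 = -0.75.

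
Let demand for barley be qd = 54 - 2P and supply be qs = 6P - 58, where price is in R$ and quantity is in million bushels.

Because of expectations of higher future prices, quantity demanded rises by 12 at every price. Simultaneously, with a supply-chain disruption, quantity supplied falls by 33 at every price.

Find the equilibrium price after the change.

19.625

Solve the original market: 54 - 2P = 6P - 58, hence P = 14 and q = 26.
With the change applied: demand qd = 66 - 2P, supply qs = 6P - 91.
Clearing the new market: 66 - 2P = 6P - 91, so P = 19.625 and q = 26.75.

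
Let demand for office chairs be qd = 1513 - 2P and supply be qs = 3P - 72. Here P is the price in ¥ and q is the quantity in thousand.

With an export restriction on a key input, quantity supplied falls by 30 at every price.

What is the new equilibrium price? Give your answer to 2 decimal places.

323.00

Original equilibrium: 1513 - 2P = 3P - 72 gives 1585 = 5P, so P = 317 and q = 879.
After the shift, demand is qd = 1513 - 2P and supply is qs = 3P - 102.
Clearing the new market: 1513 - 2P = 3P - 102, so P = 323 and q = 867.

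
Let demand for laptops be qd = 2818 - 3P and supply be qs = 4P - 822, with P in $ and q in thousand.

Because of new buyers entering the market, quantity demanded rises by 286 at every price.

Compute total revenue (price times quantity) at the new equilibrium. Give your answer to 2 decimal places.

797218.37

Original equilibrium: 2818 - 3P = 4P - 822 gives 3640 = 7P, so P = 520 and q = 1258.
With the change applied: demand qd = 3104 - 3P, supply qs = 4P - 822.
New equilibrium: 3104 - 3P = 4P - 822 ⇒ 3926 = 7P ⇒ P = 3926/7 ≈ 560.8571, q = 9950/7 ≈ 1421.4286.
New expenditure = 560.8571 × 1421.4286 = 797218.37.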